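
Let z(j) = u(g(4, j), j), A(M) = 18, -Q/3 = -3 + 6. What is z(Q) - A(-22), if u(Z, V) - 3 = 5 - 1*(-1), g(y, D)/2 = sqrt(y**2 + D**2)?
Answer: -9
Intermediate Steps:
Q = -9 (Q = -3*(-3 + 6) = -3*3 = -9)
g(y, D) = 2*sqrt(D**2 + y**2) (g(y, D) = 2*sqrt(y**2 + D**2) = 2*sqrt(D**2 + y**2))
u(Z, V) = 9 (u(Z, V) = 3 + (5 - 1*(-1)) = 3 + (5 + 1) = 3 + 6 = 9)
z(j) = 9
z(Q) - A(-22) = 9 - 1*18 = 9 - 18 = -9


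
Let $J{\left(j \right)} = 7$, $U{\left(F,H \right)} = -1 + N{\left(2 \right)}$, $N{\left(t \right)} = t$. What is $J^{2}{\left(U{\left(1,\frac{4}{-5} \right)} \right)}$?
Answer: $49$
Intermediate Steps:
$U{\left(F,H \right)} = 1$ ($U{\left(F,H \right)} = -1 + 2 = 1$)
$J^{2}{\left(U{\left(1,\frac{4}{-5} \right)} \right)} = 7^{2} = 49$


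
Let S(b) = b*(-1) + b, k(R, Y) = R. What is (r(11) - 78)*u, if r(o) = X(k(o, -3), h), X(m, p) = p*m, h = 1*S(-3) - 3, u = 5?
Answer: -555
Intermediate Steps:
S(b) = 0 (S(b) = -b + b = 0)
h = -3 (h = 1*0 - 3 = 0 - 3 = -3)
X(m, p) = m*p
r(o) = -3*o (r(o) = o*(-3) = -3*o)
(r(11) - 78)*u = (-3*11 - 78)*5 = (-33 - 78)*5 = -111*5 = -555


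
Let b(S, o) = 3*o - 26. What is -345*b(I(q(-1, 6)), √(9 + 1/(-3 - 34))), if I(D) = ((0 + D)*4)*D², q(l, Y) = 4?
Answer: 8970 - 2070*√3071/37 ≈ 5869.7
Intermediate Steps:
I(D) = 4*D³ (I(D) = (D*4)*D² = (4*D)*D² = 4*D³)
b(S, o) = -26 + 3*o
-345*b(I(q(-1, 6)), √(9 + 1/(-3 - 34))) = -345*(-26 + 3*√(9 + 1/(-3 - 34))) = -345*(-26 + 3*√(9 + 1/(-37))) = -345*(-26 + 3*√(9 - 1/37)) = -345*(-26 + 3*√(332/37)) = -345*(-26 + 3*(2*√3071/37)) = -345*(-26 + 6*√3071/37) = 8970 - 2070*√3071/37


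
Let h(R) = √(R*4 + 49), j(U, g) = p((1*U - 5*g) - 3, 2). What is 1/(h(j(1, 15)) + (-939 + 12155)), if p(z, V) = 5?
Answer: 11216/125798587 - √69/125798587 ≈ 8.9092e-5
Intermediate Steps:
j(U, g) = 5
h(R) = √(49 + 4*R) (h(R) = √(4*R + 49) = √(49 + 4*R))
1/(h(j(1, 15)) + (-939 + 12155)) = 1/(√(49 + 4*5) + (-939 + 12155)) = 1/(√(49 + 20) + 11216) = 1/(√69 + 11216) = 1/(11216 + √69)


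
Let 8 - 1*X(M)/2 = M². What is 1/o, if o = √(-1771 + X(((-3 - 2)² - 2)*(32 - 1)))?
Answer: -I*√1018493/1018493 ≈ -0.00099088*I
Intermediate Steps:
X(M) = 16 - 2*M²
o = I*√1018493 (o = √(-1771 + (16 - 2*(32 - 1)²*((-3 - 2)² - 2)²)) = √(-1771 + (16 - 2*961*((-5)² - 2)²)) = √(-1771 + (16 - 2*961*(25 - 2)²)) = √(-1771 + (16 - 2*(23*31)²)) = √(-1771 + (16 - 2*713²)) = √(-1771 + (16 - 2*508369)) = √(-1771 + (16 - 1016738)) = √(-1771 - 1016722) = √(-1018493) = I*√1018493 ≈ 1009.2*I)
1/o = 1/(I*√1018493) = -I*√1018493/1018493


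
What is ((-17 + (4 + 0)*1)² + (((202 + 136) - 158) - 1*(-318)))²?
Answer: 444889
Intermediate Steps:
((-17 + (4 + 0)*1)² + (((202 + 136) - 158) - 1*(-318)))² = ((-17 + 4*1)² + ((338 - 158) + 318))² = ((-17 + 4)² + (180 + 318))² = ((-13)² + 498)² = (169 + 498)² = 667² = 444889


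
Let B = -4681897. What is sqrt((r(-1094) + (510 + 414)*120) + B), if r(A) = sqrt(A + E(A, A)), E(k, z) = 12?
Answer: sqrt(-4571017 + I*sqrt(1082)) ≈ 0.008 + 2138.0*I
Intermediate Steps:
r(A) = sqrt(12 + A) (r(A) = sqrt(A + 12) = sqrt(12 + A))
sqrt((r(-1094) + (510 + 414)*120) + B) = sqrt((sqrt(12 - 1094) + (510 + 414)*120) - 4681897) = sqrt((sqrt(-1082) + 924*120) - 4681897) = sqrt((I*sqrt(1082) + 110880) - 4681897) = sqrt((110880 + I*sqrt(1082)) - 4681897) = sqrt(-4571017 + I*sqrt(1082))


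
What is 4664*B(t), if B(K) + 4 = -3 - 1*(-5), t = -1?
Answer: -9328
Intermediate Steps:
B(K) = -2 (B(K) = -4 + (-3 - 1*(-5)) = -4 + (-3 + 5) = -4 + 2 = -2)
4664*B(t) = 4664*(-2) = -9328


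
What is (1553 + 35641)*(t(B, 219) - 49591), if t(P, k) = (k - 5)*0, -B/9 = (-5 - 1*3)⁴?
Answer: -1844487654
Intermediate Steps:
B = -36864 (B = -9*(-5 - 1*3)⁴ = -9*(-5 - 3)⁴ = -9*(-8)⁴ = -9*4096 = -36864)
t(P, k) = 0 (t(P, k) = (-5 + k)*0 = 0)
(1553 + 35641)*(t(B, 219) - 49591) = (1553 + 35641)*(0 - 49591) = 37194*(-49591) = -1844487654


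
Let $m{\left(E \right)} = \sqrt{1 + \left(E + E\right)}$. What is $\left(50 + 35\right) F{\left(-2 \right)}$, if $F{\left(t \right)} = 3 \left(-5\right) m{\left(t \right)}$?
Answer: $- 1275 i \sqrt{3} \approx - 2208.4 i$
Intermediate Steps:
$m{\left(E \right)} = \sqrt{1 + 2 E}$
$F{\left(t \right)} = - 15 \sqrt{1 + 2 t}$ ($F{\left(t \right)} = 3 \left(-5\right) \sqrt{1 + 2 t} = - 15 \sqrt{1 + 2 t}$)
$\left(50 + 35\right) F{\left(-2 \right)} = \left(50 + 35\right) \left(- 15 \sqrt{1 + 2 \left(-2\right)}\right) = 85 \left(- 15 \sqrt{1 - 4}\right) = 85 \left(- 15 \sqrt{-3}\right) = 85 \left(- 15 i \sqrt{3}\right) = - 1275 i \sqrt{3}$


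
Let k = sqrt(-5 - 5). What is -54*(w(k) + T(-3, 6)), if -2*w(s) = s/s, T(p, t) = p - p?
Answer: 27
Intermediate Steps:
T(p, t) = 0
k = I*sqrt(10) (k = sqrt(-10) = I*sqrt(10) ≈ 3.1623*I)
w(s) = -1/2 (w(s) = -s/(2*s) = -1/2*1 = -1/2)
-54*(w(k) + T(-3, 6)) = -54*(-1/2 + 0) = -54*(-1/2) = 27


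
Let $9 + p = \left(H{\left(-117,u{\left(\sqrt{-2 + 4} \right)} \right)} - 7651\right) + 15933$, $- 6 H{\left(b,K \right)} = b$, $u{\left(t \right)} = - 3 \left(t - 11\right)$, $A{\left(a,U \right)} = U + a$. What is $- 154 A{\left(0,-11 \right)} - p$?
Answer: $- \frac{13197}{2} \approx -6598.5$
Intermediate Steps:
$u{\left(t \right)} = 33 - 3 t$ ($u{\left(t \right)} = - 3 \left(-11 + t\right) = 33 - 3 t$)
$H{\left(b,K \right)} = - \frac{b}{6}$
$p = \frac{16585}{2}$ ($p = -9 + \left(\left(\left(- \frac{1}{6}\right) \left(-117\right) - 7651\right) + 15933\right) = -9 + \left(\left(\frac{39}{2} - 7651\right) + 15933\right) = -9 + \left(- \frac{15263}{2} + 15933\right) = -9 + \frac{16603}{2} = \frac{16585}{2} \approx 8292.5$)
$- 154 A{\left(0,-11 \right)} - p = - 154 \left(-11 + 0\right) - \frac{16585}{2} = \left(-154\right) \left(-11\right) - \frac{16585}{2} = 1694 - \frac{16585}{2} = - \frac{13197}{2}$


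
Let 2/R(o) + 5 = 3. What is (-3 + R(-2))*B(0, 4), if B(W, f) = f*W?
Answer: 0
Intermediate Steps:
B(W, f) = W*f
R(o) = -1 (R(o) = 2/(-5 + 3) = 2/(-2) = 2*(-½) = -1)
(-3 + R(-2))*B(0, 4) = (-3 - 1)*(0*4) = -4*0 = 0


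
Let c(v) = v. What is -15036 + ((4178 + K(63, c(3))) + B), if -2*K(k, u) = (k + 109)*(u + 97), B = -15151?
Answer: -34609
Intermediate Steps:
K(k, u) = -(97 + u)*(109 + k)/2 (K(k, u) = -(k + 109)*(u + 97)/2 = -(109 + k)*(97 + u)/2 = -(97 + u)*(109 + k)/2)
-15036 + ((4178 + K(63, c(3))) + B) = -15036 + ((4178 + (-10573/2 - 109/2*3 - 97/2*63 - ½*63*3)) - 15151) = -15036 + ((4178 + (-10573/2 - 327/2 - 6111/2 - 189/2)) - 15151) = -15036 + ((4178 - 8600) - 15151) = -15036 + (-4422 - 15151) = -15036 - 19573 = -34609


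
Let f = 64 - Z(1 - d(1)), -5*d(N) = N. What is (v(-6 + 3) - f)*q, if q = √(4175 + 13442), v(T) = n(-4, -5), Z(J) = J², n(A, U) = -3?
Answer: -1639*√17617/25 ≈ -8701.7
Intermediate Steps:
d(N) = -N/5
v(T) = -3
f = 1564/25 (f = 64 - (1 - (-1)/5)² = 64 - (1 - 1*(-⅕))² = 64 - (1 + ⅕)² = 64 - (6/5)² = 64 - 1*36/25 = 64 - 36/25 = 1564/25 ≈ 62.560)
q = √17617 ≈ 132.73
(v(-6 + 3) - f)*q = (-3 - 1*1564/25)*√17617 = (-3 - 1564/25)*√17617 = -1639*√17617/25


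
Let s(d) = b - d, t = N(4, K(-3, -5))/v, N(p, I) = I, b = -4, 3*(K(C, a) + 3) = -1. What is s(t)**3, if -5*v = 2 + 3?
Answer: -10648/27 ≈ -394.37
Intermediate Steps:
v = -1 (v = -(2 + 3)/5 = -1/5*5 = -1)
K(C, a) = -10/3 (K(C, a) = -3 + (1/3)*(-1) = -3 - 1/3 = -10/3)
t = 10/3 (t = -10/3/(-1) = -10/3*(-1) = 10/3 ≈ 3.3333)
s(d) = -4 - d
s(t)**3 = (-4 - 1*10/3)**3 = (-4 - 10/3)**3 = (-22/3)**3 = -10648/27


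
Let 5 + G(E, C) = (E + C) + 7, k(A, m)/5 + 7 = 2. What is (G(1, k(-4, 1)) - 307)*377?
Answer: -124033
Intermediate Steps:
k(A, m) = -25 (k(A, m) = -35 + 5*2 = -35 + 10 = -25)
G(E, C) = 2 + C + E (G(E, C) = -5 + ((E + C) + 7) = -5 + ((C + E) + 7) = -5 + (7 + C + E) = 2 + C + E)
(G(1, k(-4, 1)) - 307)*377 = ((2 - 25 + 1) - 307)*377 = (-22 - 307)*377 = -329*377 = -124033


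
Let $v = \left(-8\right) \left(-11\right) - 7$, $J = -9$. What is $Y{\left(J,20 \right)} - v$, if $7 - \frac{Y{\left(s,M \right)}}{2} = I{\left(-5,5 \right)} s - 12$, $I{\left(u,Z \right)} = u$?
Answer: $-133$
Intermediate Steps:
$Y{\left(s,M \right)} = 38 + 10 s$ ($Y{\left(s,M \right)} = 14 - 2 \left(- 5 s - 12\right) = 14 - 2 \left(-12 - 5 s\right) = 14 + \left(24 + 10 s\right) = 38 + 10 s$)
$v = 81$ ($v = 88 - 7 = 81$)
$Y{\left(J,20 \right)} - v = \left(38 + 10 \left(-9\right)\right) - 81 = \left(38 - 90\right) - 81 = -52 - 81 = -133$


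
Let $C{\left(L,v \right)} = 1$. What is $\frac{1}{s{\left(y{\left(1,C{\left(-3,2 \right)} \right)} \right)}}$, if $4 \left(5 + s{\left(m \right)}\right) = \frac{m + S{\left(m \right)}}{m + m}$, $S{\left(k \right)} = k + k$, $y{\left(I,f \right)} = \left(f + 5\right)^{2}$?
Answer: $- \frac{8}{37} \approx -0.21622$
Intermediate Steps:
$y{\left(I,f \right)} = \left(5 + f\right)^{2}$
$S{\left(k \right)} = 2 k$
$s{\left(m \right)} = - \frac{37}{8}$ ($s{\left(m \right)} = -5 + \frac{\left(m + 2 m\right) \frac{1}{m + m}}{4} = -5 + \frac{3 m \frac{1}{2 m}}{4} = -5 + \frac{1}{4} \cdot \frac{3}{2} = -5 + \frac{3}{8} = - \frac{37}{8}$)
$\frac{1}{s{\left(y{\left(1,C{\left(-3,2 \right)} \right)} \right)}} = \frac{1}{- \frac{37}{8}} = - \frac{8}{37}$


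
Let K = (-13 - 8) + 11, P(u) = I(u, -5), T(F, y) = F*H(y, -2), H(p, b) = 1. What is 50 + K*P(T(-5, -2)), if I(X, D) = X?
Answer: 100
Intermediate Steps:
T(F, y) = F (T(F, y) = F*1 = F)
P(u) = u
K = -10 (K = -21 + 11 = -10)
50 + K*P(T(-5, -2)) = 50 - 10*(-5) = 50 + 50 = 100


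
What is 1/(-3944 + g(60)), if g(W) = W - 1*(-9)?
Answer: -1/3875 ≈ -0.00025806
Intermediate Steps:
g(W) = 9 + W (g(W) = W + 9 = 9 + W)
1/(-3944 + g(60)) = 1/(-3944 + (9 + 60)) = 1/(-3944 + 69) = 1/(-3875) = -1/3875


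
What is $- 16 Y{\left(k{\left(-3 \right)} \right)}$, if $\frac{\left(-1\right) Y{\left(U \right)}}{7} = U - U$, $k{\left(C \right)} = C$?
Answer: $0$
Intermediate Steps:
$Y{\left(U \right)} = 0$ ($Y{\left(U \right)} = - 7 \left(U - U\right) = \left(-7\right) 0 = 0$)
$- 16 Y{\left(k{\left(-3 \right)} \right)} = \left(-16\right) 0 = 0$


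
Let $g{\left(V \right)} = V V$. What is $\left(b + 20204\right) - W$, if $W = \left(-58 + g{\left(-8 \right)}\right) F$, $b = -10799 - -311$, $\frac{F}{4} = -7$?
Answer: $9884$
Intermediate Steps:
$F = -28$ ($F = 4 \left(-7\right) = -28$)
$g{\left(V \right)} = V^{2}$
$b = -10488$ ($b = -10799 + 311 = -10488$)
$W = -168$ ($W = \left(-58 + \left(-8\right)^{2}\right) \left(-28\right) = \left(-58 + 64\right) \left(-28\right) = 6 \left(-28\right) = -168$)
$\left(b + 20204\right) - W = \left(-10488 + 20204\right) - -168 = 9716 + 168 = 9884$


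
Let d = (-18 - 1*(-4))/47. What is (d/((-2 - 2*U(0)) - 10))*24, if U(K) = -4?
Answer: 84/47 ≈ 1.7872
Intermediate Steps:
d = -14/47 (d = (-18 + 4)*(1/47) = -14*1/47 = -14/47 ≈ -0.29787)
(d/((-2 - 2*U(0)) - 10))*24 = (-14/47/((-2 - 2*(-4)) - 10))*24 = (-14/47/((-2 + 8) - 10))*24 = (-14/47/(6 - 10))*24 = (-14/47/(-4))*24 = -¼*(-14/47)*24 = (7/94)*24 = 84/47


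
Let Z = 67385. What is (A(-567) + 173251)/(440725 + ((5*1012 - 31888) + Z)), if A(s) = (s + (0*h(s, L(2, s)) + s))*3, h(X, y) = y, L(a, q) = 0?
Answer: 169849/481282 ≈ 0.35291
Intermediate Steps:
A(s) = 6*s (A(s) = (s + (0*0 + s))*3 = (s + (0 + s))*3 = (s + s)*3 = (2*s)*3 = 6*s)
(A(-567) + 173251)/(440725 + ((5*1012 - 31888) + Z)) = (6*(-567) + 173251)/(440725 + ((5*1012 - 31888) + 67385)) = (-3402 + 173251)/(440725 + ((5060 - 31888) + 67385)) = 169849/(440725 + (-26828 + 67385)) = 169849/(440725 + 40557) = 169849/481282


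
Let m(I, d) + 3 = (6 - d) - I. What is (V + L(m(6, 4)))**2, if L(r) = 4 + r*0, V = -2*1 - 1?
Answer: 1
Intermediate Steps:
V = -3 (V = -2 - 1 = -3)
m(I, d) = 3 - I - d (m(I, d) = -3 + ((6 - d) - I) = -3 + (6 - I - d) = 3 - I - d)
L(r) = 4 (L(r) = 4 + 0 = 4)
(V + L(m(6, 4)))**2 = (-3 + 4)**2 = 1**2 = 1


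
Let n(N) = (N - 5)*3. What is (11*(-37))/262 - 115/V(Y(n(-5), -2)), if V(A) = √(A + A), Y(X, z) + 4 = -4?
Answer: -407/262 + 115*I/4 ≈ -1.5534 + 28.75*I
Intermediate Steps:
n(N) = -15 + 3*N (n(N) = (-5 + N)*3 = -15 + 3*N)
Y(X, z) = -8 (Y(X, z) = -4 - 4 = -8)
V(A) = √2*√A (V(A) = √(2*A) = √2*√A)
(11*(-37))/262 - 115/V(Y(n(-5), -2)) = (11*(-37))/262 - 115*(-I/4) = -407*1/262 - 115*(-I/4) = -407/262 - 115*(-I/4) = -407/262 - (-115)*I/4 = -407/262 + 115*I/4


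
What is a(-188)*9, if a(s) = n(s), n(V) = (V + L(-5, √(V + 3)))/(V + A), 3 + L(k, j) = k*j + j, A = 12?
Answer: 1719/176 + 9*I*√185/44 ≈ 9.767 + 2.7821*I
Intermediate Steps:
L(k, j) = -3 + j + j*k (L(k, j) = -3 + (k*j + j) = -3 + (j*k + j) = -3 + (j + j*k) = -3 + j + j*k)
n(V) = (-3 + V - 4*√(3 + V))/(12 + V) (n(V) = (V + (-3 + √(V + 3) + √(V + 3)*(-5)))/(V + 12) = (V + (-3 + √(3 + V) + √(3 + V)*(-5)))/(12 + V) = (V + (-3 + √(3 + V) - 5*√(3 + V)))/(12 + V) = (V + (-3 - 4*√(3 + V)))/(12 + V) = (-3 + V - 4*√(3 + V))/(12 + V))
a(s) = (-3 + s - 4*√(3 + s))/(12 + s)
a(-188)*9 = ((-3 - 188 - 4*√(3 - 188))/(12 - 188))*9 = ((-3 - 188 - 4*I*√185)/(-176))*9 = -(-3 - 188 - 4*I*√185)/176*9 = -(-191 - 4*I*√185)/176*9 = (191/176 + I*√185/44)*9 = 1719/176 + 9*I*√185/44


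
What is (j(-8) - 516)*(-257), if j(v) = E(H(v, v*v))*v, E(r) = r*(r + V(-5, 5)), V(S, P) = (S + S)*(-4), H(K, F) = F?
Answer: 13817348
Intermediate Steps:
V(S, P) = -8*S (V(S, P) = (2*S)*(-4) = -8*S)
E(r) = r*(40 + r) (E(r) = r*(r - 8*(-5)) = r*(r + 40) = r*(40 + r))
j(v) = v³*(40 + v²) (j(v) = ((v*v)*(40 + v*v))*v = (v²*(40 + v²))*v = v³*(40 + v²))
(j(-8) - 516)*(-257) = ((-8)³*(40 + (-8)²) - 516)*(-257) = (-512*(40 + 64) - 516)*(-257) = (-512*104 - 516)*(-257) = (-53248 - 516)*(-257) = -53764*(-257) = 13817348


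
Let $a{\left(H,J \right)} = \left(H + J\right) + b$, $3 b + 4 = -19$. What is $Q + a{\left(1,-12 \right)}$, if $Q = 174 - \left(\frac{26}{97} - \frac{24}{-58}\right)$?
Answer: $\frac{1305104}{8439} \approx 154.65$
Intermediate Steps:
$b = - \frac{23}{3}$ ($b = - \frac{4}{3} + \frac{1}{3} \left(-19\right) = - \frac{4}{3} - \frac{19}{3} = - \frac{23}{3} \approx -7.6667$)
$a{\left(H,J \right)} = - \frac{23}{3} + H + J$ ($a{\left(H,J \right)} = \left(H + J\right) - \frac{23}{3} = - \frac{23}{3} + H + J$)
$Q = \frac{487544}{2813}$ ($Q = 174 - \left(26 \cdot \frac{1}{97} - - \frac{12}{29}\right) = 174 - \left(\frac{26}{97} + \frac{12}{29}\right) = 174 - \frac{1918}{2813} = \frac{487544}{2813} \approx 173.32$)
$Q + a{\left(1,-12 \right)} = \frac{487544}{2813} - \frac{56}{3} = \frac{1305104}{8439}$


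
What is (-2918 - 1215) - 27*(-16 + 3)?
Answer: -3782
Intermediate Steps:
(-2918 - 1215) - 27*(-16 + 3) = -4133 - 27*(-13) = -4133 + 351 = -3782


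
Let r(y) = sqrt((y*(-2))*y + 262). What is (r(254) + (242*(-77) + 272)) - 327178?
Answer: -345540 + I*sqrt(128770) ≈ -3.4554e+5 + 358.85*I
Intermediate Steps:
r(y) = sqrt(262 - 2*y**2) (r(y) = sqrt((-2*y)*y + 262) = sqrt(-2*y**2 + 262) = sqrt(262 - 2*y**2))
(r(254) + (242*(-77) + 272)) - 327178 = (sqrt(262 - 2*254**2) + (242*(-77) + 272)) - 327178 = (sqrt(262 - 2*64516) + (-18634 + 272)) - 327178 = (sqrt(262 - 129032) - 18362) - 327178 = (sqrt(-128770) - 18362) - 327178 = (I*sqrt(128770) - 18362) - 327178 = (-18362 + I*sqrt(128770)) - 327178 = -345540 + I*sqrt(128770)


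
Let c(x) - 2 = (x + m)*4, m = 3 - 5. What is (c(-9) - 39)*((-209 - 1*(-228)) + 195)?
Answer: -17334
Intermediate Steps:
m = -2
c(x) = -6 + 4*x (c(x) = 2 + (x - 2)*4 = 2 + (-2 + x)*4 = 2 + (-8 + 4*x) = -6 + 4*x)
(c(-9) - 39)*((-209 - 1*(-228)) + 195) = ((-6 + 4*(-9)) - 39)*((-209 - 1*(-228)) + 195) = ((-6 - 36) - 39)*((-209 + 228) + 195) = (-42 - 39)*(19 + 195) = -81*214 = -17334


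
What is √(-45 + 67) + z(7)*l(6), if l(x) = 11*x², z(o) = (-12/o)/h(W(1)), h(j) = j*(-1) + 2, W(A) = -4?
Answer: -792/7 + √22 ≈ -108.45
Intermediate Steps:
h(j) = 2 - j (h(j) = -j + 2 = 2 - j)
z(o) = -2/o (z(o) = (-12/o)/(2 - 1*(-4)) = (-12/o)/(2 + 4) = -12/o/6 = -12/o*(⅙) = -2/o)
√(-45 + 67) + z(7)*l(6) = √(-45 + 67) + (-2/7)*(11*6²) = √22 + (-2*⅐)*(11*36) = √22 - 2/7*396 = √22 - 792/7 = -792/7 + √22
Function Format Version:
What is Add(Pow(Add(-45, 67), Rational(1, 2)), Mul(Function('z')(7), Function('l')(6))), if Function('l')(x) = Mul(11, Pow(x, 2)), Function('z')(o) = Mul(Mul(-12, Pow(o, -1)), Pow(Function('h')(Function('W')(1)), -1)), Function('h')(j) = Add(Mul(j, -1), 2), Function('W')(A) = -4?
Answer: Add(Rational(-792, 7), Pow(22, Rational(1, 2))) ≈ -108.45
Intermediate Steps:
Function('h')(j) = Add(2, Mul(-1, j)) (Function('h')(j) = Add(Mul(-1, j), 2) = Add(2, Mul(-1, j)))
Function('z')(o) = Mul(-2, Pow(o, -1)) (Function('z')(o) = Mul(Mul(-12, Pow(o, -1)), Pow(Add(2, Mul(-1, -4)), -1)) = Mul(Mul(-12, Pow(o, -1)), Pow(Add(2, 4), -1)) = Mul(Mul(-12, Pow(o, -1)), Pow(6, -1)) = Mul(Mul(-12, Pow(o, -1)), Rational(1, 6)) = Mul(-2, Pow(o, -1)))
Add(Pow(Add(-45, 67), Rational(1, 2)), Mul(Function('z')(7), Function('l')(6))) = Add(Pow(Add(-45, 67), Rational(1, 2)), Mul(Mul(-2, Pow(7, -1)), Mul(11, Pow(6, 2)))) = Add(Pow(22, Rational(1, 2)), Mul(Mul(-2, Rational(1, 7)), Mul(11, 36))) = Add(Pow(22, Rational(1, 2)), Mul(Rational(-2, 7), 396)) = Add(Pow(22, Rational(1, 2)), Rational(-792, 7)) = Add(Rational(-792, 7), Pow(22, Rational(1, 2)))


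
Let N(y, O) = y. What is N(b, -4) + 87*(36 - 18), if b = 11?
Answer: 1577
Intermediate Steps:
N(b, -4) + 87*(36 - 18) = 11 + 87*(36 - 18) = 11 + 87*18 = 11 + 1566 = 1577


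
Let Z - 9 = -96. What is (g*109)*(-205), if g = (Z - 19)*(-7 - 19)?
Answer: -61582820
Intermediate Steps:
Z = -87 (Z = 9 - 96 = -87)
g = 2756 (g = (-87 - 19)*(-7 - 19) = -106*(-26) = 2756)
(g*109)*(-205) = (2756*109)*(-205) = 300404*(-205) = -61582820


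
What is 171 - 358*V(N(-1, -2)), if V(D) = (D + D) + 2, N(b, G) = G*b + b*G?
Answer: -3409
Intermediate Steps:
N(b, G) = 2*G*b (N(b, G) = G*b + G*b = 2*G*b)
V(D) = 2 + 2*D (V(D) = 2*D + 2 = 2 + 2*D)
171 - 358*V(N(-1, -2)) = 171 - 358*(2 + 2*(2*(-2)*(-1))) = 171 - 358*(2 + 2*4) = 171 - 358*(2 + 8) = 171 - 358*10 = 171 - 3580 = -3409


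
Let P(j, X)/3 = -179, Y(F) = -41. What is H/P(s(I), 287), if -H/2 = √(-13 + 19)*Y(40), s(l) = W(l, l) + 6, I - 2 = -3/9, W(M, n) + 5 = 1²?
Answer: -82*√6/537 ≈ -0.37404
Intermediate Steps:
W(M, n) = -4 (W(M, n) = -5 + 1² = -5 + 1 = -4)
I = 5/3 (I = 2 - 3/9 = 2 - 3*⅑ = 2 - ⅓ = 5/3 ≈ 1.6667)
s(l) = 2 (s(l) = -4 + 6 = 2)
P(j, X) = -537 (P(j, X) = 3*(-179) = -537)
H = 82*√6 (H = -2*√(-13 + 19)*(-41) = -2*√6*(-41) = -(-82)*√6 = 82*√6 ≈ 200.86)
H/P(s(I), 287) = (82*√6)/(-537) = (82*√6)*(-1/537) = -82*√6/537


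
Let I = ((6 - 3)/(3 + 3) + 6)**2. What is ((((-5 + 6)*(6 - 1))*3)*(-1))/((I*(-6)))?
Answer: 10/169 ≈ 0.059172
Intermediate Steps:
I = 169/4 (I = (3/6 + 6)**2 = (3*(1/6) + 6)**2 = (1/2 + 6)**2 = (13/2)**2 = 169/4 ≈ 42.250)
((((-5 + 6)*(6 - 1))*3)*(-1))/((I*(-6))) = ((((-5 + 6)*(6 - 1))*3)*(-1))/(((169/4)*(-6))) = (((1*5)*3)*(-1))/(-507/2) = ((5*3)*(-1))*(-2/507) = (15*(-1))*(-2/507) = -15*(-2/507) = 10/169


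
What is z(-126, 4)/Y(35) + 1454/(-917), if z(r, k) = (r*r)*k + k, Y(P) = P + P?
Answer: 4152504/4585 ≈ 905.67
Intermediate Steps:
Y(P) = 2*P
z(r, k) = k + k*r**2 (z(r, k) = r**2*k + k = k*r**2 + k = k + k*r**2)
z(-126, 4)/Y(35) + 1454/(-917) = (4*(1 + (-126)**2))/((2*35)) + 1454/(-917) = (4*(1 + 15876))/70 + 1454*(-1/917) = (4*15877)*(1/70) - 1454/917 = 63508*(1/70) - 1454/917 = 31754/35 - 1454/917 = 4152504/4585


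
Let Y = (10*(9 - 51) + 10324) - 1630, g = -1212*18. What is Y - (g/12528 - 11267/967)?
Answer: 464806717/56086 ≈ 8287.4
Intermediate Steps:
g = -21816
Y = 8274 (Y = (10*(-42) + 10324) - 1630 = (-420 + 10324) - 1630 = 9904 - 1630 = 8274)
Y - (g/12528 - 11267/967) = 8274 - (-21816/12528 - 11267/967) = 8274 - (-21816*1/12528 - 11267*1/967) = 8274 - (-101/58 - 11267/967) = 8274 - 1*(-751153/56086) = 8274 + 751153/56086 = 464806717/56086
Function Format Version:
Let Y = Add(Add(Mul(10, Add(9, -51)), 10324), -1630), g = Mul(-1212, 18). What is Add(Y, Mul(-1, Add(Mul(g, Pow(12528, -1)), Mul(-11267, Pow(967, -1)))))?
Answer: Rational(464806717, 56086) ≈ 8287.4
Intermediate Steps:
g = -21816
Y = 8274 (Y = Add(Add(Mul(10, -42), 10324), -1630) = Add(Add(-420, 10324), -1630) = Add(9904, -1630) = 8274)
Add(Y, Mul(-1, Add(Mul(g, Pow(12528, -1)), Mul(-11267, Pow(967, -1))))) = Add(8274, Mul(-1, Add(Mul(-21816, Pow(12528, -1)), Mul(-11267, Pow(967, -1))))) = Add(8274, Mul(-1, Add(Mul(-21816, Rational(1, 12528)), Mul(-11267, Rational(1, 967))))) = Add(8274, Mul(-1, Add(Rational(-101, 58), Rational(-11267, 967)))) = Add(8274, Mul(-1, Rational(-751153, 56086))) = Add(8274, Rational(751153, 56086)) = Rational(464806717, 56086)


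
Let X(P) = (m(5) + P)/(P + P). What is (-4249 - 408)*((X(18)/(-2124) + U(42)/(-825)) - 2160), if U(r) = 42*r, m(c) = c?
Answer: 211728563762149/21027600 ≈ 1.0069e+7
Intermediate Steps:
X(P) = (5 + P)/(2*P) (X(P) = (5 + P)/(P + P) = (5 + P)/((2*P)) = (5 + P)*(1/(2*P)) = (5 + P)/(2*P))
(-4249 - 408)*((X(18)/(-2124) + U(42)/(-825)) - 2160) = (-4249 - 408)*((((1/2)*(5 + 18)/18)/(-2124) + (42*42)/(-825)) - 2160) = -4657*((((1/2)*(1/18)*23)*(-1/2124) + 1764*(-1/825)) - 2160) = -4657*(((23/36)*(-1/2124) - 588/275) - 2160) = -4657*((-23/76464 - 588/275) - 2160) = -4657*(-44967157/21027600 - 2160) = -4657*(-45464583157/21027600) = 211728563762149/21027600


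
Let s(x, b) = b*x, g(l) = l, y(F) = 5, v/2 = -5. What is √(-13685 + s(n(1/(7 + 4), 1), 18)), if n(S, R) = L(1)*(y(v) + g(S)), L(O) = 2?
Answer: 7*I*√33341/11 ≈ 116.2*I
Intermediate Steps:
v = -10 (v = 2*(-5) = -10)
n(S, R) = 10 + 2*S (n(S, R) = 2*(5 + S) = 10 + 2*S)
√(-13685 + s(n(1/(7 + 4), 1), 18)) = √(-13685 + 18*(10 + 2/(7 + 4))) = √(-13685 + 18*(10 + 2/11)) = √(-13685 + 18*(112/11)) = √(-13685 + 2016/11) = √(-148519/11) = 7*I*√33341/11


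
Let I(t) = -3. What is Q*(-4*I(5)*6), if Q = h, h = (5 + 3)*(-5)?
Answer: -2880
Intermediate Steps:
h = -40 (h = 8*(-5) = -40)
Q = -40
Q*(-4*I(5)*6) = -40*(-4*(-3))*6 = -480*6 = -40*72 = -2880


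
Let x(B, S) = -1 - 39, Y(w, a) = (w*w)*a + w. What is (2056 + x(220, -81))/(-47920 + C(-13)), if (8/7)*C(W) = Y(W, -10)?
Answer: -16128/395281 ≈ -0.040801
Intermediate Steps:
Y(w, a) = w + a*w² (Y(w, a) = w²*a + w = a*w² + w = w + a*w²)
x(B, S) = -40
C(W) = 7*W*(1 - 10*W)/8 (C(W) = 7*(W*(1 - 10*W))/8 = 7*W*(1 - 10*W)/8)
(2056 + x(220, -81))/(-47920 + C(-13)) = (2056 - 40)/(-47920 + (7/8)*(-13)*(1 - 10*(-13))) = 2016/(-47920 + (7/8)*(-13)*(1 + 130)) = 2016/(-47920 + (7/8)*(-13)*131) = 2016/(-47920 - 11921/8) = 2016/(-395281/8) = 2016*(-8/395281) = -16128/395281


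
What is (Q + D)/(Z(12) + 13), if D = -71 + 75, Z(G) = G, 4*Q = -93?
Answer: -77/100 ≈ -0.77000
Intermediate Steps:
Q = -93/4 (Q = (1/4)*(-93) = -93/4 ≈ -23.250)
D = 4
(Q + D)/(Z(12) + 13) = (-93/4 + 4)/(12 + 13) = -77/4/25 = (1/25)*(-77/4) = -77/100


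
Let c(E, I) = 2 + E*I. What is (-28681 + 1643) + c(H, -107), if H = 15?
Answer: -28641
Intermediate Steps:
(-28681 + 1643) + c(H, -107) = (-28681 + 1643) + (2 + 15*(-107)) = -27038 + (2 - 1605) = -27038 - 1603 = -28641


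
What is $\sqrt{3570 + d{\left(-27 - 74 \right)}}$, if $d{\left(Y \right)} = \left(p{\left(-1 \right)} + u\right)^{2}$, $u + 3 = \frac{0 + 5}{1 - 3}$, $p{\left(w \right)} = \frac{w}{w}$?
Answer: $\frac{\sqrt{14361}}{2} \approx 59.919$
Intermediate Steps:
$p{\left(w \right)} = 1$
$u = - \frac{11}{2}$ ($u = -3 + \frac{0 + 5}{1 - 3} = -3 + \frac{5}{-2} = -3 + 5 \left(- \frac{1}{2}\right) = -3 - \frac{5}{2} = - \frac{11}{2} \approx -5.5$)
$d{\left(Y \right)} = \frac{81}{4}$ ($d{\left(Y \right)} = \left(1 - \frac{11}{2}\right)^{2} = \left(- \frac{9}{2}\right)^{2} = \frac{81}{4}$)
$\sqrt{3570 + d{\left(-27 - 74 \right)}} = \sqrt{3570 + \frac{81}{4}} = \sqrt{\frac{14361}{4}} = \frac{\sqrt{14361}}{2}$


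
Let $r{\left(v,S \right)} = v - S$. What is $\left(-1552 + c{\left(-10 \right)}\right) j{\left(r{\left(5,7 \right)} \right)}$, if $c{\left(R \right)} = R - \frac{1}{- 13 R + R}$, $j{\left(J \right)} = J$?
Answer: $\frac{187441}{60} \approx 3124.0$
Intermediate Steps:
$c{\left(R \right)} = R + \frac{1}{12 R}$ ($c{\left(R \right)} = R - \frac{1}{\left(-12\right) R} = R - - \frac{1}{12 R} = R + \frac{1}{12 R}$)
$\left(-1552 + c{\left(-10 \right)}\right) j{\left(r{\left(5,7 \right)} \right)} = \left(-1552 - \left(10 - \frac{1}{12 \left(-10\right)}\right)\right) \left(5 - 7\right) = \left(-1552 + \left(-10 + \frac{1}{12} \left(- \frac{1}{10}\right)\right)\right) \left(5 - 7\right) = \left(-1552 - \frac{1201}{120}\right) \left(-2\right) = \left(- \frac{187441}{120}\right) \left(-2\right) = \frac{187441}{60}$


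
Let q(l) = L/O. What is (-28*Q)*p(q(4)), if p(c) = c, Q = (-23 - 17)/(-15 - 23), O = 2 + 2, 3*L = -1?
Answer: 140/57 ≈ 2.4561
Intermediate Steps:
L = -⅓ (L = (⅓)*(-1) = -⅓ ≈ -0.33333)
O = 4
q(l) = -1/12 (q(l) = -⅓/4 = -⅓*¼ = -1/12)
Q = 20/19 (Q = -40/(-38) = -40*(-1/38) = 20/19 ≈ 1.0526)
(-28*Q)*p(q(4)) = -28*20/19*(-1/12) = -560/19*(-1/12) = 140/57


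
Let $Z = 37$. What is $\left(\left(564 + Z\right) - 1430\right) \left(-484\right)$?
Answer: $401236$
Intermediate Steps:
$\left(\left(564 + Z\right) - 1430\right) \left(-484\right) = \left(\left(564 + 37\right) - 1430\right) \left(-484\right) = \left(601 - 1430\right) \left(-484\right) = \left(-829\right) \left(-484\right) = 401236$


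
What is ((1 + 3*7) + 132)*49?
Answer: 7546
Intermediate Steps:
((1 + 3*7) + 132)*49 = ((1 + 21) + 132)*49 = (22 + 132)*49 = 154*49 = 7546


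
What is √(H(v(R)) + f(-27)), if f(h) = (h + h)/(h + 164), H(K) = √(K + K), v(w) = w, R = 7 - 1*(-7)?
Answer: √(-7398 + 37538*√7)/137 ≈ 2.2130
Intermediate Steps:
R = 14 (R = 7 + 7 = 14)
H(K) = √2*√K (H(K) = √(2*K) = √2*√K)
f(h) = 2*h/(164 + h) (f(h) = (2*h)/(164 + h) = 2*h/(164 + h))
√(H(v(R)) + f(-27)) = √(√2*√14 + 2*(-27)/(164 - 27)) = √(2*√7 + 2*(-27)/137) = √(2*√7 + 2*(-27)*(1/137)) = √(2*√7 - 54/137) = √(-54/137 + 2*√7)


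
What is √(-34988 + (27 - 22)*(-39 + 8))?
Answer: I*√35143 ≈ 187.46*I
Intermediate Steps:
√(-34988 + (27 - 22)*(-39 + 8)) = √(-34988 + 5*(-31)) = √(-34988 - 155) = √(-35143) = I*√35143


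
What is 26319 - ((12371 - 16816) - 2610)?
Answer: 33374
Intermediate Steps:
26319 - ((12371 - 16816) - 2610) = 26319 - (-4445 - 2610) = 26319 - 1*(-7055) = 26319 + 7055 = 33374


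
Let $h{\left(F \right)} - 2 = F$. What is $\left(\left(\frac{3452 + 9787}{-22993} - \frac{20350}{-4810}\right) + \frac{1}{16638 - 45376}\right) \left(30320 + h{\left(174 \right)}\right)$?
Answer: $\frac{478729196531760}{4295023421} \approx 1.1146 \cdot 10^{5}$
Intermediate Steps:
$h{\left(F \right)} = 2 + F$
$\left(\left(\frac{3452 + 9787}{-22993} - \frac{20350}{-4810}\right) + \frac{1}{16638 - 45376}\right) \left(30320 + h{\left(174 \right)}\right) = \left(\left(\frac{3452 + 9787}{-22993} - \frac{20350}{-4810}\right) + \frac{1}{16638 - 45376}\right) \left(30320 + \left(2 + 174\right)\right) = \left(\left(13239 \left(- \frac{1}{22993}\right) - - \frac{55}{13}\right) + \frac{1}{-28738}\right) \left(30320 + 176\right) = \left(\left(- \frac{13239}{22993} + \frac{55}{13}\right) - \frac{1}{28738}\right) 30496 = \left(\frac{1092508}{298909} - \frac{1}{28738}\right) 30496 = \frac{31396195995}{8590046842} \cdot 30496 = \frac{478729196531760}{4295023421}$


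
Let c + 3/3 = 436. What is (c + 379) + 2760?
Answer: 3574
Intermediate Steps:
c = 435 (c = -1 + 436 = 435)
(c + 379) + 2760 = (435 + 379) + 2760 = 814 + 2760 = 3574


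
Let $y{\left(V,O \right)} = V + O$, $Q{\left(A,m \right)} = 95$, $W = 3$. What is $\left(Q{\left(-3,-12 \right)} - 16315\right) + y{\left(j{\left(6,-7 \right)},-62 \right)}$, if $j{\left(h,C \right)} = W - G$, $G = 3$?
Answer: $-16282$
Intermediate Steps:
$j{\left(h,C \right)} = 0$ ($j{\left(h,C \right)} = 3 - 3 = 0$)
$y{\left(V,O \right)} = O + V$
$\left(Q{\left(-3,-12 \right)} - 16315\right) + y{\left(j{\left(6,-7 \right)},-62 \right)} = \left(95 - 16315\right) + \left(-62 + 0\right) = -16220 - 62 = -16282$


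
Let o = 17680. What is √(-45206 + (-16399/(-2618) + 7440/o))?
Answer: I*√52354961488830/34034 ≈ 212.6*I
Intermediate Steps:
√(-45206 + (-16399/(-2618) + 7440/o)) = √(-45206 + (-16399/(-2618) + 7440/17680)) = √(-45206 + (-16399*(-1/2618) + 7440*(1/17680))) = √(-45206 + (16399/2618 + 93/221)) = √(-45206 + 227509/34034) = √(-1538313495/34034) = I*√52354961488830/34034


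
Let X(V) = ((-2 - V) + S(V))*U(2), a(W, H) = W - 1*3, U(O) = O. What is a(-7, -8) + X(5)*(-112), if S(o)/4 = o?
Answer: -2922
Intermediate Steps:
S(o) = 4*o
a(W, H) = -3 + W (a(W, H) = W - 3 = -3 + W)
X(V) = -4 + 6*V (X(V) = ((-2 - V) + 4*V)*2 = (-2 + 3*V)*2 = -4 + 6*V)
a(-7, -8) + X(5)*(-112) = (-3 - 7) + (-4 + 6*5)*(-112) = -10 + (-4 + 30)*(-112) = -10 + 26*(-112) = -10 - 2912 = -2922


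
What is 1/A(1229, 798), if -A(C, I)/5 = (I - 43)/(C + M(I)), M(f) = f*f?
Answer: -638033/3775 ≈ -169.02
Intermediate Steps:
M(f) = f²
A(C, I) = -5*(-43 + I)/(C + I²) (A(C, I) = -5*(I - 43)/(C + I²) = -5*(-43 + I)/(C + I²))
1/A(1229, 798) = 1/(5*(43 - 1*798)/(1229 + 798²)) = 1/(5*(43 - 798)/(1229 + 636804)) = 1/(5*(-755)/638033) = 1/(5*(1/638033)*(-755)) = 1/(-3775/638033) = -638033/3775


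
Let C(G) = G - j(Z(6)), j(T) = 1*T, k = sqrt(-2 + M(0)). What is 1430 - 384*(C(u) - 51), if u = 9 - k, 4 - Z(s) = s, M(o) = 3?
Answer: 17174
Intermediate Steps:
Z(s) = 4 - s
k = 1 (k = sqrt(-2 + 3) = sqrt(1) = 1)
j(T) = T
u = 8 (u = 9 - 1*1 = 9 - 1 = 8)
C(G) = 2 + G (C(G) = G - (4 - 1*6) = G - (4 - 6) = G - 1*(-2) = G + 2 = 2 + G)
1430 - 384*(C(u) - 51) = 1430 - 384*((2 + 8) - 51) = 1430 - 384*(10 - 51) = 1430 - 384*(-41) = 1430 + 15744 = 17174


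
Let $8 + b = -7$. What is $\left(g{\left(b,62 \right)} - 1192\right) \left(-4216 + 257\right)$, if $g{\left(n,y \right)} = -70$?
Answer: $4996258$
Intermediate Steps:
$b = -15$ ($b = -8 - 7 = -15$)
$\left(g{\left(b,62 \right)} - 1192\right) \left(-4216 + 257\right) = \left(-70 - 1192\right) \left(-4216 + 257\right) = \left(-1262\right) \left(-3959\right) = 4996258$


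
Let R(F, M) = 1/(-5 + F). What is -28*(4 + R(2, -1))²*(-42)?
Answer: 47432/3 ≈ 15811.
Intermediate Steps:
-28*(4 + R(2, -1))²*(-42) = -28*(4 + 1/(-5 + 2))²*(-42) = -28*(4 + 1/(-3))²*(-42) = -28*(4 - ⅓)²*(-42) = -28*(11/3)²*(-42) = -28*121/9*(-42) = -3388/9*(-42) = 47432/3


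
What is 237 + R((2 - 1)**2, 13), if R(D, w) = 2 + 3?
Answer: 242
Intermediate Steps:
R(D, w) = 5
237 + R((2 - 1)**2, 13) = 237 + 5 = 242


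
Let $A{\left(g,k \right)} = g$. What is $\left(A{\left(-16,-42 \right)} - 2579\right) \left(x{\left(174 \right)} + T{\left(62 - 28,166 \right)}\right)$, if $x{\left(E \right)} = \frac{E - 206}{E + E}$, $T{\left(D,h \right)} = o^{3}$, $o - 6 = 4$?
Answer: $- \frac{75248080}{29} \approx -2.5948 \cdot 10^{6}$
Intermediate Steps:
$o = 10$ ($o = 6 + 4 = 10$)
$T{\left(D,h \right)} = 1000$ ($T{\left(D,h \right)} = 10^{3} = 1000$)
$x{\left(E \right)} = \frac{-206 + E}{2 E}$
$\left(A{\left(-16,-42 \right)} - 2579\right) \left(x{\left(174 \right)} + T{\left(62 - 28,166 \right)}\right) = \left(-16 - 2579\right) \left(\frac{-206 + 174}{2 \cdot 174} + 1000\right) = - 2595 \left(\frac{1}{2} \cdot \frac{1}{174} \left(-32\right) + 1000\right) = - 2595 \left(- \frac{8}{87} + 1000\right) = \left(-2595\right) \frac{86992}{87} = - \frac{75248080}{29}$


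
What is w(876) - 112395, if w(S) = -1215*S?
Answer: -1176735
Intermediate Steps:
w(S) = -1215*S
w(876) - 112395 = -1215*876 - 112395 = -1064340 - 112395 = -1176735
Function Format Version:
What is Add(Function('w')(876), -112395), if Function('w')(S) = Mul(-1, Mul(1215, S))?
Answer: -1176735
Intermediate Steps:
Function('w')(S) = Mul(-1215, S)
Add(Function('w')(876), -112395) = Add(Mul(-1215, 876), -112395) = Add(-1064340, -112395) = -1176735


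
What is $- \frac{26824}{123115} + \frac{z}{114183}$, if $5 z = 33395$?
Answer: $- \frac{2240559707}{14057640045} \approx -0.15938$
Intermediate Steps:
$z = 6679$ ($z = \frac{1}{5} \cdot 33395 = 6679$)
$- \frac{26824}{123115} + \frac{z}{114183} = - \frac{26824}{123115} + \frac{6679}{114183} = - \frac{2240559707}{14057640045}$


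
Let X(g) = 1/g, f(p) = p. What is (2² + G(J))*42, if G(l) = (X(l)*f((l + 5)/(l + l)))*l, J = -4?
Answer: 651/4 ≈ 162.75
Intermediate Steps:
G(l) = (5 + l)/(2*l) (G(l) = (((l + 5)/(l + l))/l)*l = (((5 + l)/((2*l)))/l)*l = (((5 + l)*(1/(2*l)))/l)*l = (((5 + l)/(2*l))/l)*l = ((5 + l)/(2*l²))*l = (5 + l)/(2*l))
(2² + G(J))*42 = (2² + (½)*(5 - 4)/(-4))*42 = (4 + (½)*(-¼)*1)*42 = (4 - ⅛)*42 = (31/8)*42 = 651/4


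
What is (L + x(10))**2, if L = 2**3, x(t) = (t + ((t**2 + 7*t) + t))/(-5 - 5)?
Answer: 121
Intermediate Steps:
x(t) = -9*t/10 - t**2/10 (x(t) = (t + (t**2 + 8*t))/(-10) = (t**2 + 9*t)*(-1/10) = -9*t/10 - t**2/10)
L = 8
(L + x(10))**2 = (8 - 1/10*10*(9 + 10))**2 = (8 - 1/10*10*19)**2 = (8 - 19)**2 = (-11)**2 = 121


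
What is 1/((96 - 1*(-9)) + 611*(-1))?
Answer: -1/506 ≈ -0.0019763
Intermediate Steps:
1/((96 - 1*(-9)) + 611*(-1)) = 1/((96 + 9) - 611) = 1/(105 - 611) = 1/(-506) = -1/506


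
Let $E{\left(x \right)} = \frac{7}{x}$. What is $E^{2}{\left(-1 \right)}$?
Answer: $49$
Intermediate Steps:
$E^{2}{\left(-1 \right)} = \left(\frac{7}{-1}\right)^{2} = \left(7 \left(-1\right)\right)^{2} = \left(-7\right)^{2} = 49$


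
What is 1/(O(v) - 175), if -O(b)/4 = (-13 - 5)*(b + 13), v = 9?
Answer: 1/1409 ≈ 0.00070972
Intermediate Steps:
O(b) = 936 + 72*b (O(b) = -4*(-13 - 5)*(b + 13) = -(-72)*(13 + b) = -4*(-234 - 18*b) = 936 + 72*b)
1/(O(v) - 175) = 1/((936 + 72*9) - 175) = 1/((936 + 648) - 175) = 1/(1584 - 175) = 1/1409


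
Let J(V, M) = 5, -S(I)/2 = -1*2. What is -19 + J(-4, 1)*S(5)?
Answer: 1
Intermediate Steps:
S(I) = 4 (S(I) = -(-2)*2 = -2*(-2) = 4)
-19 + J(-4, 1)*S(5) = -19 + 5*4 = -19 + 20 = 1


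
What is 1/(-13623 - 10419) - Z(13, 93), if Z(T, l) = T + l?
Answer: -2548453/24042 ≈ -106.00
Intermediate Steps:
1/(-13623 - 10419) - Z(13, 93) = 1/(-13623 - 10419) - (13 + 93) = 1/(-24042) - 1*106 = -1/24042 - 106 = -2548453/24042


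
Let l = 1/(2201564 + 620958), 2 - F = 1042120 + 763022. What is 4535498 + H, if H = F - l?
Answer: 7706495522875/2822522 ≈ 2.7304e+6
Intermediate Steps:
F = -1805140 (F = 2 - (1042120 + 763022) = 2 - 1*1805142 = 2 - 1805142 = -1805140)
l = 1/2822522 ≈ 3.5429e-7
H = -5095047363081/2822522 (H = -1805140 - 1*1/2822522 = -1805140 - 1/2822522 = -5095047363081/2822522 ≈ -1.8051e+6)
4535498 + H = 4535498 - 5095047363081/2822522 = 7706495522875/2822522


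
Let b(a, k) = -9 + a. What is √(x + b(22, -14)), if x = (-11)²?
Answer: √134 ≈ 11.576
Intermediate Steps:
x = 121
√(x + b(22, -14)) = √(121 + (-9 + 22)) = √(121 + 13) = √134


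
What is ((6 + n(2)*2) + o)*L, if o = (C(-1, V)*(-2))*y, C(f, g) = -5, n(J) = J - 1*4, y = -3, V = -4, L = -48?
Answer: 1344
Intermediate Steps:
n(J) = -4 + J (n(J) = J - 4 = -4 + J)
o = -30 (o = -5*(-2)*(-3) = 10*(-3) = -30)
((6 + n(2)*2) + o)*L = ((6 + (-4 + 2)*2) - 30)*(-48) = ((6 - 2*2) - 30)*(-48) = ((6 - 4) - 30)*(-48) = (2 - 30)*(-48) = -28*(-48) = 1344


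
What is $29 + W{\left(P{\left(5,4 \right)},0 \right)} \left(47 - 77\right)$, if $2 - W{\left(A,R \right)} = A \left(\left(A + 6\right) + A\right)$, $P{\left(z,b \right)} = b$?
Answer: $1649$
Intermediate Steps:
$W{\left(A,R \right)} = 2 - A \left(6 + 2 A\right)$ ($W{\left(A,R \right)} = 2 - A \left(\left(A + 6\right) + A\right) = 2 - A \left(\left(6 + A\right) + A\right) = 2 - A \left(6 + 2 A\right)$)
$29 + W{\left(P{\left(5,4 \right)},0 \right)} \left(47 - 77\right) = 29 + \left(2 - 24 - 2 \cdot 4^{2}\right) \left(47 - 77\right) = 29 + \left(2 - 24 - 32\right) \left(47 - 77\right) = 29 + \left(2 - 24 - 32\right) \left(-30\right) = 29 - -1620 = 29 + 1620 = 1649$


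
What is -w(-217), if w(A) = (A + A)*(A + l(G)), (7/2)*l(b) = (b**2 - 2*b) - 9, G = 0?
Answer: -95294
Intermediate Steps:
l(b) = -18/7 - 4*b/7 + 2*b**2/7 (l(b) = 2*((b**2 - 2*b) - 9)/7 = 2*(-9 + b**2 - 2*b)/7 = -18/7 - 4*b/7 + 2*b**2/7)
w(A) = 2*A*(-18/7 + A) (w(A) = (A + A)*(A + (-18/7 - 4/7*0 + (2/7)*0**2)) = (2*A)*(A + (-18/7 + 0 + (2/7)*0)) = (2*A)*(A + (-18/7 + 0 + 0)) = (2*A)*(A - 18/7) = (2*A)*(-18/7 + A) = 2*A*(-18/7 + A))
-w(-217) = -2*(-217)*(-18 + 7*(-217))/7 = -2*(-217)*(-18 - 1519)/7 = -2*(-217)*(-1537)/7 = -1*95294 = -95294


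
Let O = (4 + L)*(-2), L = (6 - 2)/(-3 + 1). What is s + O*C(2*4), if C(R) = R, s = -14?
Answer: -46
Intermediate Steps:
L = -2 (L = 4/(-2) = 4*(-1/2) = -2)
O = -4 (O = (4 - 2)*(-2) = 2*(-2) = -4)
s + O*C(2*4) = -14 - 8*4 = -14 - 4*8 = -14 - 32 = -46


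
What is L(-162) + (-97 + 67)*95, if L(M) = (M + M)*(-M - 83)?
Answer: -28446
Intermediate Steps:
L(M) = 2*M*(-83 - M) (L(M) = (2*M)*(-83 - M) = 2*M*(-83 - M))
L(-162) + (-97 + 67)*95 = -2*(-162)*(83 - 162) + (-97 + 67)*95 = -2*(-162)*(-79) - 30*95 = -25596 - 2850 = -28446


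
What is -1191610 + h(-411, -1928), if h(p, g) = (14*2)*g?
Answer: -1245594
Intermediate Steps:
h(p, g) = 28*g
-1191610 + h(-411, -1928) = -1191610 + 28*(-1928) = -1191610 - 53984 = -1245594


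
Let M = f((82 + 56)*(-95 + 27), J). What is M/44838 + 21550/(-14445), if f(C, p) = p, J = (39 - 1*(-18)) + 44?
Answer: -21439999/14392998 ≈ -1.4896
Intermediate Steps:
J = 101 (J = (39 + 18) + 44 = 57 + 44 = 101)
M = 101
M/44838 + 21550/(-14445) = 101/44838 + 21550/(-14445) = 101*(1/44838) + 21550*(-1/14445) = 101/44838 - 4310/2889 = -21439999/14392998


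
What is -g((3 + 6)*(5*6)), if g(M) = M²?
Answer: -72900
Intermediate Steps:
-g((3 + 6)*(5*6)) = -((3 + 6)*(5*6))² = -(9*30)² = -1*270² = -1*72900 = -72900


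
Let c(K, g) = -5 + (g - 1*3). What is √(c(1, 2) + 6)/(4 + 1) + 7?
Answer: 7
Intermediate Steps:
c(K, g) = -8 + g (c(K, g) = -5 + (g - 3) = -5 + (-3 + g) = -8 + g)
√(c(1, 2) + 6)/(4 + 1) + 7 = √((-8 + 2) + 6)/(4 + 1) + 7 = √(-6 + 6)/5 + 7 = √0*(⅕) + 7 = 0*(⅕) + 7 = 0 + 7 = 7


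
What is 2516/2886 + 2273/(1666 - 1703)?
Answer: -87389/1443 ≈ -60.561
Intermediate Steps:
2516/2886 + 2273/(1666 - 1703) = 2516*(1/2886) + 2273/(-37) = 34/39 + 2273*(-1/37) = 34/39 - 2273/37 = -87389/1443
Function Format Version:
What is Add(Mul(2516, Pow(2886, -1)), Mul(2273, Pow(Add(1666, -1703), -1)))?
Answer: Rational(-87389, 1443) ≈ -60.561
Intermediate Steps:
Add(Mul(2516, Pow(2886, -1)), Mul(2273, Pow(Add(1666, -1703), -1))) = Add(Mul(2516, Rational(1, 2886)), Mul(2273, Pow(-37, -1))) = Add(Rational(34, 39), Mul(2273, Rational(-1, 37))) = Add(Rational(34, 39), Rational(-2273, 37)) = Rational(-87389, 1443)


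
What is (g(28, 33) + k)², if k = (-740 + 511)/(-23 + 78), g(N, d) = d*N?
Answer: 2559449281/3025 ≈ 8.4610e+5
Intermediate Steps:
g(N, d) = N*d
k = -229/55 ≈ -4.1636
(g(28, 33) + k)² = (28*33 - 229/55)² = (924 - 229/55)² = (50591/55)² = 2559449281/3025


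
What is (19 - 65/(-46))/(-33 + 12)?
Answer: -313/322 ≈ -0.97205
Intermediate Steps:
(19 - 65/(-46))/(-33 + 12) = (19 - 65*(-1/46))/(-21) = -(19 + 65/46)/21 = -1/21*939/46 = -313/322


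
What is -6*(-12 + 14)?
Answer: -12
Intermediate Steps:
-6*(-12 + 14) = -6*2 = -12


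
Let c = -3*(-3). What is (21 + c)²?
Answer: 900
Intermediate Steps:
c = 9
(21 + c)² = (21 + 9)² = 30² = 900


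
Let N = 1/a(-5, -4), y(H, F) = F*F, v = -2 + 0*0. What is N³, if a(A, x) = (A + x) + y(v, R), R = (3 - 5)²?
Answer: 1/343 ≈ 0.0029155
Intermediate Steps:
R = 4 (R = (-2)² = 4)
v = -2 (v = -2 + 0 = -2)
y(H, F) = F²
a(A, x) = 16 + A + x (a(A, x) = (A + x) + 4² = (A + x) + 16 = 16 + A + x)
N = ⅐ (N = 1/(16 - 5 - 4) = 1/7 = ⅐ ≈ 0.14286)
N³ = (⅐)³ = 1/343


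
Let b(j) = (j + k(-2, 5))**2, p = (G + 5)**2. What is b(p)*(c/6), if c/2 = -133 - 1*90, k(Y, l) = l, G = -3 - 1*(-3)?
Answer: -66900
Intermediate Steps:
G = 0 (G = -3 + 3 = 0)
c = -446 (c = 2*(-133 - 1*90) = 2*(-133 - 90) = 2*(-223) = -446)
p = 25 (p = (0 + 5)**2 = 5**2 = 25)
b(j) = (5 + j)**2 (b(j) = (j + 5)**2 = (5 + j)**2)
b(p)*(c/6) = (5 + 25)**2*(-446/6) = 30**2*(-446*1/6) = 900*(-223/3) = -66900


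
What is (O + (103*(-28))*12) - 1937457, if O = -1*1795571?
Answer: -3767636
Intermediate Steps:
O = -1795571
(O + (103*(-28))*12) - 1937457 = (-1795571 + (103*(-28))*12) - 1937457 = (-1795571 - 2884*12) - 1937457 = (-1795571 - 34608) - 1937457 = -1830179 - 1937457 = -3767636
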